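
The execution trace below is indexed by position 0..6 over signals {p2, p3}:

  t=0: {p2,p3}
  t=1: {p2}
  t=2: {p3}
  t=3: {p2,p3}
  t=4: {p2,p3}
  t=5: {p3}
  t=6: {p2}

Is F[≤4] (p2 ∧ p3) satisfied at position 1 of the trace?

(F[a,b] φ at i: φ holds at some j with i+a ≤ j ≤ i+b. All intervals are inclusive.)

True

Check (p2 ∧ p3) at each j in [1,5]:
  j=1: false
  j=2: false
  j=3: true
  j=4: true
  j=5: false
Found at j=3 → formula holds.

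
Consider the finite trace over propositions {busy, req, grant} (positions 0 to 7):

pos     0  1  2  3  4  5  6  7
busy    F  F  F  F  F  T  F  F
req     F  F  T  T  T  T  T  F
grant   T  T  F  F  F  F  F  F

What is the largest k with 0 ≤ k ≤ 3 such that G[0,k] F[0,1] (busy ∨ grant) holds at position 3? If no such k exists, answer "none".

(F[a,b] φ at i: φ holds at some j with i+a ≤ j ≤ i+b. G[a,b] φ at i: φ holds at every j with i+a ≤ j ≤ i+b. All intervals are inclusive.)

none

F[0,1] (busy ∨ grant) must hold from j=3 onward; find where it first fails.
  j=3: fails → no k works.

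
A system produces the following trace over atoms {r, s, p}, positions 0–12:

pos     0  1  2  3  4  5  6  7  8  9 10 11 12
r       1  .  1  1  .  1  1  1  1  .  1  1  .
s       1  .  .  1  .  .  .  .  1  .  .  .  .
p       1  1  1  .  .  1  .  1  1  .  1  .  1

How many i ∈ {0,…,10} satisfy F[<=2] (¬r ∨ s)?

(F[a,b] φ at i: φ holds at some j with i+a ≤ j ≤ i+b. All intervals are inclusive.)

Evaluate at each i in [0,10]:
  i=0: ✓ (witness j=0)
  i=1: ✓ (witness j=1)
  i=2: ✓ (witness j=3)
  i=3: ✓ (witness j=3)
  i=4: ✓ (witness j=4)
  i=5: ✗ (none in [5,7])
  i=6: ✓ (witness j=8)
  i=7: ✓ (witness j=8)
  i=8: ✓ (witness j=8)
  i=9: ✓ (witness j=9)
  i=10: ✓ (witness j=12)
Positions where it holds: {0, 1, 2, 3, 4, 6, 7, 8, 9, 10} → 10.

10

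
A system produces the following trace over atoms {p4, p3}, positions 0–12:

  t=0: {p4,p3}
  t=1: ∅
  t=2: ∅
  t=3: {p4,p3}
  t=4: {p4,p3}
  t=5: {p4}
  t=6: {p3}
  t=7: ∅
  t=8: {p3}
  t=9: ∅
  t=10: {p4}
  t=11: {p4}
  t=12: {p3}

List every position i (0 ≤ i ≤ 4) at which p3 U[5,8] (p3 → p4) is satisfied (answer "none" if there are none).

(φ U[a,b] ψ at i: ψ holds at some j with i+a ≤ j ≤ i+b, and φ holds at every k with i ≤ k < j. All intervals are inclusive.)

Evaluate at each i in [0,4]:
  i=0: ✗ (lhs fails at k=1 before rhs at j=5)
  i=1: ✗ (lhs fails at k=1 before rhs at j=7)
  i=2: ✗ (lhs fails at k=2 before rhs at j=7)
  i=3: ✗ (lhs fails at k=5 before rhs at j=9)
  i=4: ✗ (lhs fails at k=5 before rhs at j=9)

none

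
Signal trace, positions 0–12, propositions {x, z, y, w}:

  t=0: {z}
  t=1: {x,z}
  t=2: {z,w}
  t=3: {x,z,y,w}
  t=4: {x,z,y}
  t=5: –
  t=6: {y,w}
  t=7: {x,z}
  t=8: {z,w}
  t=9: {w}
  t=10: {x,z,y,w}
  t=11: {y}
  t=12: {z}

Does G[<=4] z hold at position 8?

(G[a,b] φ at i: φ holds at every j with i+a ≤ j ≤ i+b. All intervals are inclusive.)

No

Check z at every j in [8,12]:
  j=8: true
  j=9: false
  j=10: true
  j=11: false
  j=12: true
Fails at j=9 → formula fails.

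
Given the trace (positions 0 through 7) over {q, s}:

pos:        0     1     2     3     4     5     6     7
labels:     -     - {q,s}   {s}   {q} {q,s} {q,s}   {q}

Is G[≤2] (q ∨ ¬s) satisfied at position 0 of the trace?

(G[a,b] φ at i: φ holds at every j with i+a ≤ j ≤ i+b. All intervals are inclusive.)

Check (q ∨ ¬s) at every j in [0,2]:
  j=0: true
  j=1: true
  j=2: true
All positions satisfy it → formula holds.

Holds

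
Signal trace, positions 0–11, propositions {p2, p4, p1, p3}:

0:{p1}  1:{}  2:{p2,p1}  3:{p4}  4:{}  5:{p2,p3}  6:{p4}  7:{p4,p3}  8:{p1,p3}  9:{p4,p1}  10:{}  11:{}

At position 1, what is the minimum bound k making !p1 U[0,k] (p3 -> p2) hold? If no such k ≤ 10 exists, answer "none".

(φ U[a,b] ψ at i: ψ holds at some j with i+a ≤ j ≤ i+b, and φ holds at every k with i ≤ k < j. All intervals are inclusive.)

Need earliest j ≥ 1 with (p3 -> p2), and !p1 at every k in [1,j-1].
  j=1: rhs holds (empty prefix). k = 0.

0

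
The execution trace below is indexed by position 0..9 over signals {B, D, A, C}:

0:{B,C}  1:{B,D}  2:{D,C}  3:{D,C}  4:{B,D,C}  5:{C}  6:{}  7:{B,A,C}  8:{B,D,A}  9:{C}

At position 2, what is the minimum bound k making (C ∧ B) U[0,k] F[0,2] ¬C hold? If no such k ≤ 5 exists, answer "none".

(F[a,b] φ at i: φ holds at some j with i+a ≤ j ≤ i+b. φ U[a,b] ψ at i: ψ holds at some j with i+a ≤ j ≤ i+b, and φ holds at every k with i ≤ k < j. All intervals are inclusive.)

Need earliest j ≥ 2 with F[0,2] ¬C, and (C ∧ B) at every k in [2,j-1].
  j=2: rhs fails.
  j=3: rhs fails.
  j=4: rhs holds but lhs fails at k=2.
  j=5: rhs holds but lhs fails at k=2.
  j=6: rhs holds but lhs fails at k=2.
  j=7: rhs holds but lhs fails at k=2.
No witness within the range → none.

none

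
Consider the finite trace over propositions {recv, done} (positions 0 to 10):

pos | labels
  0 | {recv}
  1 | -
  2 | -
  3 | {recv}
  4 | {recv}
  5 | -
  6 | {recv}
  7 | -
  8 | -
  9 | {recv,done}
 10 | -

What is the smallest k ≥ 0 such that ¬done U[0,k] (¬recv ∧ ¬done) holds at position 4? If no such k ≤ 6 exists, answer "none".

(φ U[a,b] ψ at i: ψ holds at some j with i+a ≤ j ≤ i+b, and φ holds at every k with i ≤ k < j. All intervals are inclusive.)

1

Need earliest j ≥ 4 with (¬recv ∧ ¬done), and ¬done at every k in [4,j-1].
  j=4: rhs fails.
  j=5: rhs holds; lhs holds on [4,4]. k = 1.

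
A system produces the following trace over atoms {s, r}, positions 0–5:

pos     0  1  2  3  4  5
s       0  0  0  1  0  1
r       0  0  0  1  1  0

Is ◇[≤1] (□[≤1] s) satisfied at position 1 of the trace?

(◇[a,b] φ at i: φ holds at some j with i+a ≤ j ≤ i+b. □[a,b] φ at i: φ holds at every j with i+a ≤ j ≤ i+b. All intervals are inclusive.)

Check □[≤1] s at each j in [1,2]:
  j=1: fails at 1
  j=2: fails at 2
No position in the window satisfies it → formula fails.

Does not hold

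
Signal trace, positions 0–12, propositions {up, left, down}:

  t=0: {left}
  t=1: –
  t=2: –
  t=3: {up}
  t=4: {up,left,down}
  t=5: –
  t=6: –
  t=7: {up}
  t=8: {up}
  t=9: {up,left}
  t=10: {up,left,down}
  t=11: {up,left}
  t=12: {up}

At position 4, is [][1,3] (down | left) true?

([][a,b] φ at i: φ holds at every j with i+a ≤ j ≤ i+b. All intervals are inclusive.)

Does not hold

Check (down | left) at every j in [5,7]:
  j=5: false
  j=6: false
  j=7: false
Fails at j=5 → formula fails.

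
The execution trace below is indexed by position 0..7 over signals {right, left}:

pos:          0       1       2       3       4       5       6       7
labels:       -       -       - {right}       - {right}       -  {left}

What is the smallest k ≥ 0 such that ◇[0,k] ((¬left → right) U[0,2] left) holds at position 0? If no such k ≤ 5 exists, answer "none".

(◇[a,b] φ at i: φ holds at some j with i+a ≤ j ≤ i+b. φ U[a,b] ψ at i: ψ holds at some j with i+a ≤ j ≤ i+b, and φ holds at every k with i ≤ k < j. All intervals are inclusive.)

Scan j = 0,1,… for ((¬left → right) U[0,2] left):
  j=0: fails
  j=1: fails
  j=2: fails
  j=3: fails
  j=4: fails
  j=5: fails
No j in [0,5] satisfies it → none.

none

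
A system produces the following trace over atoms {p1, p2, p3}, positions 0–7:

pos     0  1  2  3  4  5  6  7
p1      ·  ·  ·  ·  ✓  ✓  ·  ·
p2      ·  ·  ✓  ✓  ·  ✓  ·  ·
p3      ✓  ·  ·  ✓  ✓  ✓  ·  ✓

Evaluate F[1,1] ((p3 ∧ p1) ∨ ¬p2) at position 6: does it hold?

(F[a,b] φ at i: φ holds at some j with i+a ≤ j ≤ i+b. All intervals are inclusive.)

True

Check ((p3 ∧ p1) ∨ ¬p2) at each j in [7,7]:
  j=7: true
Found at j=7 → formula holds.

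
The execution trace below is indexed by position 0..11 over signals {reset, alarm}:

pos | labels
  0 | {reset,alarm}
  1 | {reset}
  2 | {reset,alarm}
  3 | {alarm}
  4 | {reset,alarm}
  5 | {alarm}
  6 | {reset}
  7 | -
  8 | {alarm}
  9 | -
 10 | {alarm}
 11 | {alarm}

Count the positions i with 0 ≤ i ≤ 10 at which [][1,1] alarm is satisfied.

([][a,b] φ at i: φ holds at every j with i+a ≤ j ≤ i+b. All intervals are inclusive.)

Evaluate at each i in [0,10]:
  i=0: ✗ (fails at j=1)
  i=1: ✓ (all of [2,2])
  i=2: ✓ (all of [3,3])
  i=3: ✓ (all of [4,4])
  i=4: ✓ (all of [5,5])
  i=5: ✗ (fails at j=6)
  i=6: ✗ (fails at j=7)
  i=7: ✓ (all of [8,8])
  i=8: ✗ (fails at j=9)
  i=9: ✓ (all of [10,10])
  i=10: ✓ (all of [11,11])
Positions where it holds: {1, 2, 3, 4, 7, 9, 10} → 7.

7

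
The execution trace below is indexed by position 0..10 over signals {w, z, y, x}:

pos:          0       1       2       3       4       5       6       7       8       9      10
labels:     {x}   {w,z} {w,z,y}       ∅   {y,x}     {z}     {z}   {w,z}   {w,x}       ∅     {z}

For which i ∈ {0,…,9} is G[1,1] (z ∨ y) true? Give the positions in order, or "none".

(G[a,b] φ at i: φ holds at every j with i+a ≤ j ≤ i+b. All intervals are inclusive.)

Evaluate at each i in [0,9]:
  i=0: ✓ (all of [1,1])
  i=1: ✓ (all of [2,2])
  i=2: ✗ (fails at j=3)
  i=3: ✓ (all of [4,4])
  i=4: ✓ (all of [5,5])
  i=5: ✓ (all of [6,6])
  i=6: ✓ (all of [7,7])
  i=7: ✗ (fails at j=8)
  i=8: ✗ (fails at j=9)
  i=9: ✓ (all of [10,10])

0, 1, 3, 4, 5, 6, 9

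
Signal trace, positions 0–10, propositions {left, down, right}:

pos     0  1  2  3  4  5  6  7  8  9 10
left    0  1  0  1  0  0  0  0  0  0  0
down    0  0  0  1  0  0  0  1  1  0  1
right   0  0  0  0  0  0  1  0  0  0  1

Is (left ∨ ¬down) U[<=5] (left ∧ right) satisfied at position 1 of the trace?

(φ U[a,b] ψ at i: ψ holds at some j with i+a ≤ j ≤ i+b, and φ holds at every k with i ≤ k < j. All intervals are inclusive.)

Need some j in [1,6] with (left ∧ right), and (left ∨ ¬down) at every k in [1,j-1].
  j=1: (left ∧ right) false.
  j=2: (left ∧ right) false.
  j=3: (left ∧ right) false.
  j=4: (left ∧ right) false.
  j=5: (left ∧ right) false.
  j=6: (left ∧ right) false.
No j in the window works → until fails.

False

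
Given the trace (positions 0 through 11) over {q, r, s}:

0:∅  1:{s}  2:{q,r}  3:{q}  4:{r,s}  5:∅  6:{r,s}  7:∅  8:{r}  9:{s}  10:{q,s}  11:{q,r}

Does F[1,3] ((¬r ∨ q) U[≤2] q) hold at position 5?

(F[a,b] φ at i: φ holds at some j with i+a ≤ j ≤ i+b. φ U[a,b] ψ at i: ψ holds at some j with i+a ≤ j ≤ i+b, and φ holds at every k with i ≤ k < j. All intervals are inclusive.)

Check ((¬r ∨ q) U[≤2] q) at each j in [6,8]:
  j=6: fails
  j=7: fails
  j=8: fails
No position in the window satisfies it → formula fails.

False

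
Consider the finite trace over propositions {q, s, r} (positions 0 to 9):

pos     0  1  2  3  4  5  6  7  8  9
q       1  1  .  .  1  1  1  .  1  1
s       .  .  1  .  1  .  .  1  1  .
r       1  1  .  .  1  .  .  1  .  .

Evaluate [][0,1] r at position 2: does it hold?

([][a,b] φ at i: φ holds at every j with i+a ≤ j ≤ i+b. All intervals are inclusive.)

Does not hold

Check r at every j in [2,3]:
  j=2: false
  j=3: false
Fails at j=2 → formula fails.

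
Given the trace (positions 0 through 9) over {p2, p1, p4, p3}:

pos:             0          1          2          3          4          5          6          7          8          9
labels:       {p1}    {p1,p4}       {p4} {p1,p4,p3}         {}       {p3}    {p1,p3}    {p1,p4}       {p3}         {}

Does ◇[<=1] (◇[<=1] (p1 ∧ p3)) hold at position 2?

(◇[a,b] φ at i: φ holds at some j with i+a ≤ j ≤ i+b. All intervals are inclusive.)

Holds

Check ◇[<=1] (p1 ∧ p3) at each j in [2,3]:
  j=2: holds (witness at 3)
  j=3: holds (witness at 3)
Found at j=2 → formula holds.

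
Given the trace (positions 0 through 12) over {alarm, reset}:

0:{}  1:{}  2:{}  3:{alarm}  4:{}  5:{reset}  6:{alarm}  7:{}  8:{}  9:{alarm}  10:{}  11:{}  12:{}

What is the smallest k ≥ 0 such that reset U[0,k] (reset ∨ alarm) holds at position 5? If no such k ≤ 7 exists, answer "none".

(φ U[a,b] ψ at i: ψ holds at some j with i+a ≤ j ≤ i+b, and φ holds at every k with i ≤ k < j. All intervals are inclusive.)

0

Need earliest j ≥ 5 with (reset ∨ alarm), and reset at every k in [5,j-1].
  j=5: rhs holds (empty prefix). k = 0.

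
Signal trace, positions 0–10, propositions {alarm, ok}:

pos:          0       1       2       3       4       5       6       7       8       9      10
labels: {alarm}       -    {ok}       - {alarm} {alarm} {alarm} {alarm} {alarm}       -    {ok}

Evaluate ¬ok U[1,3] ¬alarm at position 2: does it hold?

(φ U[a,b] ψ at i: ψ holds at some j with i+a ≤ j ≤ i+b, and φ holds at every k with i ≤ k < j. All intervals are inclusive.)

No

Need some j in [3,5] with ¬alarm, and ¬ok at every k in [2,j-1].
  j=3: ¬alarm holds, but ¬ok fails at k=2 → not this j.
  j=4: ¬alarm false.
  j=5: ¬alarm false.
No j in the window works → until fails.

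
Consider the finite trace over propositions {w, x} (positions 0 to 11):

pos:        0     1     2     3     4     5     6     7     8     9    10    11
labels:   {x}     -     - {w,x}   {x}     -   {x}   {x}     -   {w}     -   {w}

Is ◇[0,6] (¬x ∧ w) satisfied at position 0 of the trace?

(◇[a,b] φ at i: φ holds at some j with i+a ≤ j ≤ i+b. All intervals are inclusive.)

Check (¬x ∧ w) at each j in [0,6]:
  j=0: false
  j=1: false
  j=2: false
  j=3: false
  j=4: false
  j=5: false
  j=6: false
No position in the window satisfies it → formula fails.

Does not hold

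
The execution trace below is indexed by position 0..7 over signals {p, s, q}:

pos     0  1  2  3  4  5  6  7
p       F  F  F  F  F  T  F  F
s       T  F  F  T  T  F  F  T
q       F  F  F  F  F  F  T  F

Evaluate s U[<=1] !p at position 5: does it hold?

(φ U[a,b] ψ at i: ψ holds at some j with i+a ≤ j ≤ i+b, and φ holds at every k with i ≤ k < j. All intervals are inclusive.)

Need some j in [5,6] with !p, and s at every k in [5,j-1].
  j=5: !p false.
  j=6: !p holds, but s fails at k=5 → not this j.
No j in the window works → until fails.

Does not hold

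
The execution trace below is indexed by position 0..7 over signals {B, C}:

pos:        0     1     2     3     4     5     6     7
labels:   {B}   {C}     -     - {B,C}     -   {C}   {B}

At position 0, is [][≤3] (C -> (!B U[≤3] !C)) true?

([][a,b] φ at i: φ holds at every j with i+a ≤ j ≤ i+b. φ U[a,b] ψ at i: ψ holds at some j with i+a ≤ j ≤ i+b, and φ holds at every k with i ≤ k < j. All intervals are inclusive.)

True

Check (C -> (!B U[≤3] !C)) at every j in [0,3]:
  j=0: antecedent false → ✓
  j=1: antecedent true; consequent holds → ✓
  j=2: antecedent false → ✓
  j=3: antecedent false → ✓
All positions satisfy it → formula holds.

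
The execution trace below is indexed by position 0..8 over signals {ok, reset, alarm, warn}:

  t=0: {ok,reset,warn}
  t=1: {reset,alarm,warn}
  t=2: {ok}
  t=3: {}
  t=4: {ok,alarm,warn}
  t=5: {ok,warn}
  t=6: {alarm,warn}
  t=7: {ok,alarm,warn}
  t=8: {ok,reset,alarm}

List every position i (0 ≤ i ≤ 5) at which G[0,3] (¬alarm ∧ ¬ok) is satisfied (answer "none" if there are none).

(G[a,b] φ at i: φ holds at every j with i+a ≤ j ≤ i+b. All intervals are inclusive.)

none

Evaluate at each i in [0,5]:
  i=0: ✗ (fails at j=0)
  i=1: ✗ (fails at j=1)
  i=2: ✗ (fails at j=2)
  i=3: ✗ (fails at j=4)
  i=4: ✗ (fails at j=4)
  i=5: ✗ (fails at j=5)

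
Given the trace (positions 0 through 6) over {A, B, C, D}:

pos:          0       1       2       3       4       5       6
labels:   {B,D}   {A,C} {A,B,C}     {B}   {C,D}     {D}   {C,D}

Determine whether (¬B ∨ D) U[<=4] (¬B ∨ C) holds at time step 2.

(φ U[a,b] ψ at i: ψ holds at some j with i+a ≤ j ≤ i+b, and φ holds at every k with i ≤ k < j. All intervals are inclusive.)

Need some j in [2,6] with (¬B ∨ C), and (¬B ∨ D) at every k in [2,j-1].
  j=2: (¬B ∨ C) holds; no prefix to check → satisfied.

True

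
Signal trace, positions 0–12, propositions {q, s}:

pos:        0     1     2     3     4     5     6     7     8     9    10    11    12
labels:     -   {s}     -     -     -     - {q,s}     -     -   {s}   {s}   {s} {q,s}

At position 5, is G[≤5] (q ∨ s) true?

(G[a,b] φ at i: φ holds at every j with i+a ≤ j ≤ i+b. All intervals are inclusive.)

No

Check (q ∨ s) at every j in [5,10]:
  j=5: false
  j=6: true
  j=7: false
  j=8: false
  j=9: true
  j=10: true
Fails at j=5 → formula fails.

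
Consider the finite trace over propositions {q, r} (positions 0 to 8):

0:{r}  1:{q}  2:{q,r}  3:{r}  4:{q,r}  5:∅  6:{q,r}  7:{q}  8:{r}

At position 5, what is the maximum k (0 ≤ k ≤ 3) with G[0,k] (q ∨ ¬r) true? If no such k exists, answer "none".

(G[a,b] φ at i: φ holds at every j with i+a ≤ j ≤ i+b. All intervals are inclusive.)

(q ∨ ¬r) must hold from j=5 onward; find where it first fails.
  j=5: holds
  j=6: holds
  j=7: holds
  j=8: fails
Holds on [5,7], so largest k = 2.

2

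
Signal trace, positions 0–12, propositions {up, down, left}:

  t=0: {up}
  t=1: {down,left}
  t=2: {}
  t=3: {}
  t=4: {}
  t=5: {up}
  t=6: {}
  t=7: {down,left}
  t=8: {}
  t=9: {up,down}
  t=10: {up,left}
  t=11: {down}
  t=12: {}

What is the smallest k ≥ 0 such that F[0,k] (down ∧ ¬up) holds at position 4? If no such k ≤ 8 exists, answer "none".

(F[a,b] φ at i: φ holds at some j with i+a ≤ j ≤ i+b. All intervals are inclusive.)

3

Scan j = 4,5,… for (down ∧ ¬up):
  j=4: fails
  j=5: fails
  j=6: fails
  j=7: holds
First hit at j=7, so smallest k = 7-4 = 3.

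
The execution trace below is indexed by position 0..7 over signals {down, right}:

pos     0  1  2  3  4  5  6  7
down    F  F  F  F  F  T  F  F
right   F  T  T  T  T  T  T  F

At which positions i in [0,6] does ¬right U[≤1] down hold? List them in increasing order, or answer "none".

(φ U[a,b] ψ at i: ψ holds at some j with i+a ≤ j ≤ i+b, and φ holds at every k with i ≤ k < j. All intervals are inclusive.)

Evaluate at each i in [0,6]:
  i=0: ✗ (no rhs in [0,1])
  i=1: ✗ (no rhs in [1,2])
  i=2: ✗ (no rhs in [2,3])
  i=3: ✗ (no rhs in [3,4])
  i=4: ✗ (lhs fails at k=4 before rhs at j=5)
  i=5: ✓ (rhs at j=5)
  i=6: ✗ (no rhs in [6,7])

5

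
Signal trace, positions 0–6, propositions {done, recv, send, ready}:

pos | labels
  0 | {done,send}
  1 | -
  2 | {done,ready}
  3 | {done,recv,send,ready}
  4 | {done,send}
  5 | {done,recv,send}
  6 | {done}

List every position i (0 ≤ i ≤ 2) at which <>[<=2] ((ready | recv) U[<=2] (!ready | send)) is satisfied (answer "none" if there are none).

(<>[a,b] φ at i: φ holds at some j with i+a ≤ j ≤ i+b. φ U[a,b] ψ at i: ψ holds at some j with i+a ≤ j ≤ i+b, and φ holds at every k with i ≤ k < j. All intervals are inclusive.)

Evaluate at each i in [0,2]:
  i=0: ✓ (witness j=0)
  i=1: ✓ (witness j=1)
  i=2: ✓ (witness j=2)

0, 1, 2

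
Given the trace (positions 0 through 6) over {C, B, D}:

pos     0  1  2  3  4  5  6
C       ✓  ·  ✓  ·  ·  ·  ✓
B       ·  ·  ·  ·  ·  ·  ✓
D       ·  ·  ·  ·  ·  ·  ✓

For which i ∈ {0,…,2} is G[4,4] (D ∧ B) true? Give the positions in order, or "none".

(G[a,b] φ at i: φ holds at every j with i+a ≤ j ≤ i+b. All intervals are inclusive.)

Evaluate at each i in [0,2]:
  i=0: ✗ (fails at j=4)
  i=1: ✗ (fails at j=5)
  i=2: ✓ (all of [6,6])

2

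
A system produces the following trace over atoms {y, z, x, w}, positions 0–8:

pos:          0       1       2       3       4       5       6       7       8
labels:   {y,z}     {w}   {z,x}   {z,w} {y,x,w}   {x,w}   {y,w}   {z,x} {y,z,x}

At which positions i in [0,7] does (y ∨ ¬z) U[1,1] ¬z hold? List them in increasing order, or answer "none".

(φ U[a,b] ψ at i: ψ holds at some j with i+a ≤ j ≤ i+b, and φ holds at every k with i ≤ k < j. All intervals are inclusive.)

Evaluate at each i in [0,7]:
  i=0: ✓ (rhs at j=1; lhs holds on [0,0])
  i=1: ✗ (no rhs in [2,2])
  i=2: ✗ (no rhs in [3,3])
  i=3: ✗ (lhs fails at k=3 before rhs at j=4)
  i=4: ✓ (rhs at j=5; lhs holds on [4,4])
  i=5: ✓ (rhs at j=6; lhs holds on [5,5])
  i=6: ✗ (no rhs in [7,7])
  i=7: ✗ (no rhs in [8,8])

0, 4, 5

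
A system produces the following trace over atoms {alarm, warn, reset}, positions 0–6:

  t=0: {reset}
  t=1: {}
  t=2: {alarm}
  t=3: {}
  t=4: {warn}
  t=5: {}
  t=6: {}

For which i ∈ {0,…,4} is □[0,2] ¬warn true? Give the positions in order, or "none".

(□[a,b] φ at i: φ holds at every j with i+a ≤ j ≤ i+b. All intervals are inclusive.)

Evaluate at each i in [0,4]:
  i=0: ✓ (all of [0,2])
  i=1: ✓ (all of [1,3])
  i=2: ✗ (fails at j=4)
  i=3: ✗ (fails at j=4)
  i=4: ✗ (fails at j=4)

0, 1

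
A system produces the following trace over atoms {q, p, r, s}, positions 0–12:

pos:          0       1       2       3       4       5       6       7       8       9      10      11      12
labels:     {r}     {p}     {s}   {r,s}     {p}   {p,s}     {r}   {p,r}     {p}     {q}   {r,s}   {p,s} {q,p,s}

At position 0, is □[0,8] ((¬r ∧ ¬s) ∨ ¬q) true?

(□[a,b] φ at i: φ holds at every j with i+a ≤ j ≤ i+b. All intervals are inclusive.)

True

Check ((¬r ∧ ¬s) ∨ ¬q) at every j in [0,8]:
  j=0: true
  j=1: true
  j=2: true
  j=3: true
  j=4: true
  j=5: true
  j=6: true
  j=7: true
  j=8: true
All positions satisfy it → formula holds.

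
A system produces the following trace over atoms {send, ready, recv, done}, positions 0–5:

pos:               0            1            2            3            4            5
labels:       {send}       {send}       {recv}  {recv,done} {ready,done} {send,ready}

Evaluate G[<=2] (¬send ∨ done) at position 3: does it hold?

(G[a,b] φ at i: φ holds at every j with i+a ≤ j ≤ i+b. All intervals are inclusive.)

False

Check (¬send ∨ done) at every j in [3,5]:
  j=3: true
  j=4: true
  j=5: false
Fails at j=5 → formula fails.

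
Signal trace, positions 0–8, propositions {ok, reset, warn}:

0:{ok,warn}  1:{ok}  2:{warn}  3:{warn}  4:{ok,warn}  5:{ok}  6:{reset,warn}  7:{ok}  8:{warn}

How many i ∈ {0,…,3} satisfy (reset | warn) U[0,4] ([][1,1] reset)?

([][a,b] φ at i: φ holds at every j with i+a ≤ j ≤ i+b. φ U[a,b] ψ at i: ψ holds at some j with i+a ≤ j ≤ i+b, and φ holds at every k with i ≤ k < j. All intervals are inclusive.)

Evaluate at each i in [0,3]:
  i=0: ✗ (no rhs in [0,4])
  i=1: ✗ (lhs fails at k=1 before rhs at j=5)
  i=2: ✓ (rhs at j=5; lhs holds on [2,4])
  i=3: ✓ (rhs at j=5; lhs holds on [3,4])
Positions where it holds: {2, 3} → 2.

2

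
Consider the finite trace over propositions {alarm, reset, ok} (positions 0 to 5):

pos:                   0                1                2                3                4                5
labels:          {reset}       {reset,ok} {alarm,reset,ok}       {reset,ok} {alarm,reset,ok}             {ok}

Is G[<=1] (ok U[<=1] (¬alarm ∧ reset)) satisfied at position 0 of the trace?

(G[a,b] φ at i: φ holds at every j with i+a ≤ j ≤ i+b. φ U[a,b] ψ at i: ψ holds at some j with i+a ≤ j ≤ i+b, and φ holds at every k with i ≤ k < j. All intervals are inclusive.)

Yes

Check (ok U[<=1] (¬alarm ∧ reset)) at every j in [0,1]:
  j=0: holds
  j=1: holds
All positions satisfy it → formula holds.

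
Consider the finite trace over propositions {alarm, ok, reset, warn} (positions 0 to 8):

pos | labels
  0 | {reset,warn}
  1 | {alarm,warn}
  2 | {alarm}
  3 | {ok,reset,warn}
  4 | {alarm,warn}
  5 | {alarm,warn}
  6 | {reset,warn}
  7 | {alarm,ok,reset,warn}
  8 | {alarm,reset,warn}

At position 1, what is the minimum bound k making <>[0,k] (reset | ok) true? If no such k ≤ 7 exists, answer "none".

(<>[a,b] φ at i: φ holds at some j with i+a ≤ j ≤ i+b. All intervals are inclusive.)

2

Scan j = 1,2,… for (reset | ok):
  j=1: fails
  j=2: fails
  j=3: holds
First hit at j=3, so smallest k = 3-1 = 2.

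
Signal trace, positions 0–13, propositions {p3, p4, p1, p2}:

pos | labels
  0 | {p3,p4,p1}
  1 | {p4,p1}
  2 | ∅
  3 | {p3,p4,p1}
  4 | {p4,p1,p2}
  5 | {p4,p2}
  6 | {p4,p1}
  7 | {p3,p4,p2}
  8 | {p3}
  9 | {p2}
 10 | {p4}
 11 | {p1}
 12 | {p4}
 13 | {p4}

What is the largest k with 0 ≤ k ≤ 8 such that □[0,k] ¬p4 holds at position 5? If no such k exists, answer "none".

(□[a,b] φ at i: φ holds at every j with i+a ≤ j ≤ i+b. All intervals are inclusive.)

¬p4 must hold from j=5 onward; find where it first fails.
  j=5: fails → no k works.

none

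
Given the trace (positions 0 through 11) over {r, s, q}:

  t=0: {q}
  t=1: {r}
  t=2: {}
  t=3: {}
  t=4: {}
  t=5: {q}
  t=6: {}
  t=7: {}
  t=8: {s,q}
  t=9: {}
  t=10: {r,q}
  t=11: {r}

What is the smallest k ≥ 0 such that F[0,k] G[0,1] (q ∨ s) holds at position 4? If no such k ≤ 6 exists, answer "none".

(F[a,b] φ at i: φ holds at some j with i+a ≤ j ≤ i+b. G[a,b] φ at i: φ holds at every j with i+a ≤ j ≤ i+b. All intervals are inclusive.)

none

Scan j = 4,5,… for G[0,1] (q ∨ s):
  j=4: fails
  j=5: fails
  j=6: fails
  j=7: fails
  j=8: fails
  j=9: fails
  j=10: fails
No j in [4,10] satisfies it → none.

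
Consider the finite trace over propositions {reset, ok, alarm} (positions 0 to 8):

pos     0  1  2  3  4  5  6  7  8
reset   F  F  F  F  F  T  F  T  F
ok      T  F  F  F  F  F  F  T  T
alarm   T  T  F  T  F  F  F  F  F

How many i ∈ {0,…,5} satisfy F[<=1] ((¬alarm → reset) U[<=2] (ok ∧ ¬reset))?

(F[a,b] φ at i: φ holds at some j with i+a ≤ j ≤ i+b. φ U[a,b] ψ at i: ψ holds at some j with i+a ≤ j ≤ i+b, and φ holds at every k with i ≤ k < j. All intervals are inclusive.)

Evaluate at each i in [0,5]:
  i=0: ✓ (witness j=0)
  i=1: ✗ (none in [1,2])
  i=2: ✗ (none in [2,3])
  i=3: ✗ (none in [3,4])
  i=4: ✗ (none in [4,5])
  i=5: ✗ (none in [5,6])
Positions where it holds: {0} → 1.

1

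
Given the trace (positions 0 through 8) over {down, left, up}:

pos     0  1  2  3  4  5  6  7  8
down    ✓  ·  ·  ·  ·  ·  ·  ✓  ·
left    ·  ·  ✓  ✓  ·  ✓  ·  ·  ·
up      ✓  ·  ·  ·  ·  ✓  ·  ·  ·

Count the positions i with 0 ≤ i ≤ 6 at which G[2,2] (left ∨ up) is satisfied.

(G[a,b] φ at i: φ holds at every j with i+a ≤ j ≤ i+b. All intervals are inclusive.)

Evaluate at each i in [0,6]:
  i=0: ✓ (all of [2,2])
  i=1: ✓ (all of [3,3])
  i=2: ✗ (fails at j=4)
  i=3: ✓ (all of [5,5])
  i=4: ✗ (fails at j=6)
  i=5: ✗ (fails at j=7)
  i=6: ✗ (fails at j=8)
Positions where it holds: {0, 1, 3} → 3.

3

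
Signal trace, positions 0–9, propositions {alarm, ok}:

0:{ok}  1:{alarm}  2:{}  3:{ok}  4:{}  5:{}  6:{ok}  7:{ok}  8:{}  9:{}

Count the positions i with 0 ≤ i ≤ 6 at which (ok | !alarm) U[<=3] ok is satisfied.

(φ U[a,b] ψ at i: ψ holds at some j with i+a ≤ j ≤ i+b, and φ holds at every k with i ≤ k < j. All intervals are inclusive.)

6

Evaluate at each i in [0,6]:
  i=0: ✓ (rhs at j=0)
  i=1: ✗ (lhs fails at k=1 before rhs at j=3)
  i=2: ✓ (rhs at j=3; lhs holds on [2,2])
  i=3: ✓ (rhs at j=3)
  i=4: ✓ (rhs at j=6; lhs holds on [4,5])
  i=5: ✓ (rhs at j=6; lhs holds on [5,5])
  i=6: ✓ (rhs at j=6)
Positions where it holds: {0, 2, 3, 4, 5, 6} → 6.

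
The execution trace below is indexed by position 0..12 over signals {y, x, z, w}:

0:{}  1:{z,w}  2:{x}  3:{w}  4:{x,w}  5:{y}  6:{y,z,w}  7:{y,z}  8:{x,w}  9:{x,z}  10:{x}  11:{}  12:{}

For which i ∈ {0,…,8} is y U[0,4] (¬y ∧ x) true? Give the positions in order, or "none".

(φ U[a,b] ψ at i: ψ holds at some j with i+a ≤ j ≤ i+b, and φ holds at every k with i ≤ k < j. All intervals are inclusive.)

2, 4, 5, 6, 7, 8

Evaluate at each i in [0,8]:
  i=0: ✗ (lhs fails at k=0 before rhs at j=2)
  i=1: ✗ (lhs fails at k=1 before rhs at j=2)
  i=2: ✓ (rhs at j=2)
  i=3: ✗ (lhs fails at k=3 before rhs at j=4)
  i=4: ✓ (rhs at j=4)
  i=5: ✓ (rhs at j=8; lhs holds on [5,7])
  i=6: ✓ (rhs at j=8; lhs holds on [6,7])
  i=7: ✓ (rhs at j=8; lhs holds on [7,7])
  i=8: ✓ (rhs at j=8)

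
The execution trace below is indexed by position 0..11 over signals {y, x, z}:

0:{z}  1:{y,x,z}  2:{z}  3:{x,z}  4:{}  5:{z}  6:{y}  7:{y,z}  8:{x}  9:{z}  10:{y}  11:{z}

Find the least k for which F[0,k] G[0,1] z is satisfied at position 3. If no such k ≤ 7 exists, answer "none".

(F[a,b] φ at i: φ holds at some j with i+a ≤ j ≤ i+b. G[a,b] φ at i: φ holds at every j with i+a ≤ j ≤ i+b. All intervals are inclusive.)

none

Scan j = 3,4,… for G[0,1] z:
  j=3: fails
  j=4: fails
  j=5: fails
  j=6: fails
  j=7: fails
  j=8: fails
  j=9: fails
  j=10: fails
No j in [3,10] satisfies it → none.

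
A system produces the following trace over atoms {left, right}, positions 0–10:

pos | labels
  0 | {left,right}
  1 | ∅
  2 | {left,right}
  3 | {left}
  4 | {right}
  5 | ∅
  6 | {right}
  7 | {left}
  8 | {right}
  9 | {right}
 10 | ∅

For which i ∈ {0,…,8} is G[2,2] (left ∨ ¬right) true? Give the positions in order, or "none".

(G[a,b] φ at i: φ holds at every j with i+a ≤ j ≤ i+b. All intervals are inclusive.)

Evaluate at each i in [0,8]:
  i=0: ✓ (all of [2,2])
  i=1: ✓ (all of [3,3])
  i=2: ✗ (fails at j=4)
  i=3: ✓ (all of [5,5])
  i=4: ✗ (fails at j=6)
  i=5: ✓ (all of [7,7])
  i=6: ✗ (fails at j=8)
  i=7: ✗ (fails at j=9)
  i=8: ✓ (all of [10,10])

0, 1, 3, 5, 8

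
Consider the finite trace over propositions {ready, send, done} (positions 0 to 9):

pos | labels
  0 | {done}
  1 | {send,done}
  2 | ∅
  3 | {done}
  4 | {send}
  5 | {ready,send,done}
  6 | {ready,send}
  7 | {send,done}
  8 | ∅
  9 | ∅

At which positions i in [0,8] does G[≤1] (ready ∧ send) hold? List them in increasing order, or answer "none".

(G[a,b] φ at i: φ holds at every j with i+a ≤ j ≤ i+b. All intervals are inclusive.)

Evaluate at each i in [0,8]:
  i=0: ✗ (fails at j=0)
  i=1: ✗ (fails at j=1)
  i=2: ✗ (fails at j=2)
  i=3: ✗ (fails at j=3)
  i=4: ✗ (fails at j=4)
  i=5: ✓ (all of [5,6])
  i=6: ✗ (fails at j=7)
  i=7: ✗ (fails at j=7)
  i=8: ✗ (fails at j=8)

5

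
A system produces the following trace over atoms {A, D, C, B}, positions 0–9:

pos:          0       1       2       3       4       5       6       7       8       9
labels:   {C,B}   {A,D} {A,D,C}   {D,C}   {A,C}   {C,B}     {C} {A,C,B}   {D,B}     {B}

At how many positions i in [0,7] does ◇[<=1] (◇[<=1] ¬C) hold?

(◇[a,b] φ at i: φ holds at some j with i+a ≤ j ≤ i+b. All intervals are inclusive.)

Evaluate at each i in [0,7]:
  i=0: ✓ (witness j=0)
  i=1: ✓ (witness j=1)
  i=2: ✗ (none in [2,3])
  i=3: ✗ (none in [3,4])
  i=4: ✗ (none in [4,5])
  i=5: ✗ (none in [5,6])
  i=6: ✓ (witness j=7)
  i=7: ✓ (witness j=7)
Positions where it holds: {0, 1, 6, 7} → 4.

4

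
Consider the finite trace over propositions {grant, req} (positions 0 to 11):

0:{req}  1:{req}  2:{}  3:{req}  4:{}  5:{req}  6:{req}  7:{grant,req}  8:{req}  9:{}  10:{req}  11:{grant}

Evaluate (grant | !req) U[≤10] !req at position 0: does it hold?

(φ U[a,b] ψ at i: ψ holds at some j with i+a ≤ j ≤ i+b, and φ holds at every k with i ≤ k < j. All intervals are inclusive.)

Need some j in [0,10] with !req, and (grant | !req) at every k in [0,j-1].
  j=0: !req false.
  j=1: !req false.
  j=2: !req holds, but (grant | !req) fails at k=0 → not this j.
  j=3: !req false.
  j=4: !req holds, but (grant | !req) fails at k=0 → not this j.
  j=5: !req false.
  j=6: !req false.
  j=7: !req false.
  j=8: !req false.
  j=9: !req holds, but (grant | !req) fails at k=0 → not this j.
  j=10: !req false.
No j in the window works → until fails.

Does not hold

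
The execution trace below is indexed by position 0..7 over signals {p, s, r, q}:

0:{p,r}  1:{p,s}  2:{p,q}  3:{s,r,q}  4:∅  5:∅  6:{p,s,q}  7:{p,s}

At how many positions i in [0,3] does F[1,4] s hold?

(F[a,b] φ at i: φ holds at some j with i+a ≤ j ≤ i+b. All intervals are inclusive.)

Evaluate at each i in [0,3]:
  i=0: ✓ (witness j=1)
  i=1: ✓ (witness j=3)
  i=2: ✓ (witness j=3)
  i=3: ✓ (witness j=6)
Positions where it holds: {0, 1, 2, 3} → 4.

4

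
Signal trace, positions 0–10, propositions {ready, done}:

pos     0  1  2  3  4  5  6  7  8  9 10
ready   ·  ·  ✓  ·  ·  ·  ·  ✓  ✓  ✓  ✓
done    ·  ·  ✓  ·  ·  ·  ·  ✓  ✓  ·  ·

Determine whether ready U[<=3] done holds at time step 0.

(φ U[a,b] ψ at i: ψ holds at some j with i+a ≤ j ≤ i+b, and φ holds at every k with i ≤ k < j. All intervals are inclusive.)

No

Need some j in [0,3] with done, and ready at every k in [0,j-1].
  j=0: done false.
  j=1: done false.
  j=2: done holds, but ready fails at k=0 → not this j.
  j=3: done false.
No j in the window works → until fails.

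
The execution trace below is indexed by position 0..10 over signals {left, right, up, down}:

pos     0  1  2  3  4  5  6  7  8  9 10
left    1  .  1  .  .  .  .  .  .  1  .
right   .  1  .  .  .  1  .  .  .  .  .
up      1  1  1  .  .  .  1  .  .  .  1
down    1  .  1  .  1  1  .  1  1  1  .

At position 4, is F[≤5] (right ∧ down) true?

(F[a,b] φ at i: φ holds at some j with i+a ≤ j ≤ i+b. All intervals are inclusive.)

Check (right ∧ down) at each j in [4,9]:
  j=4: false
  j=5: true
  j=6: false
  j=7: false
  j=8: false
  j=9: false
Found at j=5 → formula holds.

Yes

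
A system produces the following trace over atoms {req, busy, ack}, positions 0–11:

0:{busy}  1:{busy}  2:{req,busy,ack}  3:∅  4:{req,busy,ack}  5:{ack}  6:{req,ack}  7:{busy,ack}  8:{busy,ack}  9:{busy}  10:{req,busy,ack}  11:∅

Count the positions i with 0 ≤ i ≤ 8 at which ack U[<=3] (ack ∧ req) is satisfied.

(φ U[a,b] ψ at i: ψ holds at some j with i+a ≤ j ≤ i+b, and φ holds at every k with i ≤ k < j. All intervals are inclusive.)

Evaluate at each i in [0,8]:
  i=0: ✗ (lhs fails at k=0 before rhs at j=2)
  i=1: ✗ (lhs fails at k=1 before rhs at j=2)
  i=2: ✓ (rhs at j=2)
  i=3: ✗ (lhs fails at k=3 before rhs at j=4)
  i=4: ✓ (rhs at j=4)
  i=5: ✓ (rhs at j=6; lhs holds on [5,5])
  i=6: ✓ (rhs at j=6)
  i=7: ✗ (lhs fails at k=9 before rhs at j=10)
  i=8: ✗ (lhs fails at k=9 before rhs at j=10)
Positions where it holds: {2, 4, 5, 6} → 4.

4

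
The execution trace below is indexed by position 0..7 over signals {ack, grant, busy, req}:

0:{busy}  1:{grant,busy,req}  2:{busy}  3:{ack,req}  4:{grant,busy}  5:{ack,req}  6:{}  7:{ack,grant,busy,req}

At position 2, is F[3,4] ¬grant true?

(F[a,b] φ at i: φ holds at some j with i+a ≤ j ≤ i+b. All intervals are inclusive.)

Check ¬grant at each j in [5,6]:
  j=5: true
  j=6: true
Found at j=5 → formula holds.

Holds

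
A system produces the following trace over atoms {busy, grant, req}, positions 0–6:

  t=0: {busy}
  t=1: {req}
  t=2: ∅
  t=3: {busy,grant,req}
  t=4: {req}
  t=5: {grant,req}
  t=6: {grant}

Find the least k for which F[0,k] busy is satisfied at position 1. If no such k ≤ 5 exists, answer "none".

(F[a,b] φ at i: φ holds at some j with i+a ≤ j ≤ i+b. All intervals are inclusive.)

2

Scan j = 1,2,… for busy:
  j=1: fails
  j=2: fails
  j=3: holds
First hit at j=3, so smallest k = 3-1 = 2.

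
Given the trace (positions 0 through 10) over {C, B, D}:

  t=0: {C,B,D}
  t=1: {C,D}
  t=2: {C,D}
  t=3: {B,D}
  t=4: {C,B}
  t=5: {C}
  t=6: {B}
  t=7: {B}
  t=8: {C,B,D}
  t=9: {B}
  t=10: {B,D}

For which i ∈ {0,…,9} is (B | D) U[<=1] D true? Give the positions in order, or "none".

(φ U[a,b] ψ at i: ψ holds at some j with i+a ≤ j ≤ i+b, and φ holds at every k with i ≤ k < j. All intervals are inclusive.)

0, 1, 2, 3, 7, 8, 9

Evaluate at each i in [0,9]:
  i=0: ✓ (rhs at j=0)
  i=1: ✓ (rhs at j=1)
  i=2: ✓ (rhs at j=2)
  i=3: ✓ (rhs at j=3)
  i=4: ✗ (no rhs in [4,5])
  i=5: ✗ (no rhs in [5,6])
  i=6: ✗ (no rhs in [6,7])
  i=7: ✓ (rhs at j=8; lhs holds on [7,7])
  i=8: ✓ (rhs at j=8)
  i=9: ✓ (rhs at j=10; lhs holds on [9,9])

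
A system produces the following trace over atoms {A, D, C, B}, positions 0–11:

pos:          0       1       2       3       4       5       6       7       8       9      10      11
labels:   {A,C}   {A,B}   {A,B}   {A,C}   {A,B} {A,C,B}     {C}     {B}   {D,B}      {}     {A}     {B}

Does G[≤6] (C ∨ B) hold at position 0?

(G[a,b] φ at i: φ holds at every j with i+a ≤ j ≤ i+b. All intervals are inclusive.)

Holds

Check (C ∨ B) at every j in [0,6]:
  j=0: true
  j=1: true
  j=2: true
  j=3: true
  j=4: true
  j=5: true
  j=6: true
All positions satisfy it → formula holds.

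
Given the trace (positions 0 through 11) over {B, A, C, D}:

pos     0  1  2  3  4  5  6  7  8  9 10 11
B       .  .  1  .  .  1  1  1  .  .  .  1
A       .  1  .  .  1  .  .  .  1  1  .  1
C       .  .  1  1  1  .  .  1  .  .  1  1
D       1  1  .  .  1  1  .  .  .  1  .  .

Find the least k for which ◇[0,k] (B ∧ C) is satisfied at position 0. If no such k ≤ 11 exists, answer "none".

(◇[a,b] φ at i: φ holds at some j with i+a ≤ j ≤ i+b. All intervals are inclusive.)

2

Scan j = 0,1,… for (B ∧ C):
  j=0: fails
  j=1: fails
  j=2: holds
First hit at j=2, so smallest k = 2-0 = 2.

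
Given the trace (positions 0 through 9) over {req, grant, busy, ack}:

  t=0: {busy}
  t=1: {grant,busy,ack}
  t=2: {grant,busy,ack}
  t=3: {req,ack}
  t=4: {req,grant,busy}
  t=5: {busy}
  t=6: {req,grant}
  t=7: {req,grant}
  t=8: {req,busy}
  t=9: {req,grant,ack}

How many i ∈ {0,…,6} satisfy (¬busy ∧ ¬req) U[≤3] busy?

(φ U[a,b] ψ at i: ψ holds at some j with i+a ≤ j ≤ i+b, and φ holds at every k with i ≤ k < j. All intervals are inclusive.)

Evaluate at each i in [0,6]:
  i=0: ✓ (rhs at j=0)
  i=1: ✓ (rhs at j=1)
  i=2: ✓ (rhs at j=2)
  i=3: ✗ (lhs fails at k=3 before rhs at j=4)
  i=4: ✓ (rhs at j=4)
  i=5: ✓ (rhs at j=5)
  i=6: ✗ (lhs fails at k=6 before rhs at j=8)
Positions where it holds: {0, 1, 2, 4, 5} → 5.

5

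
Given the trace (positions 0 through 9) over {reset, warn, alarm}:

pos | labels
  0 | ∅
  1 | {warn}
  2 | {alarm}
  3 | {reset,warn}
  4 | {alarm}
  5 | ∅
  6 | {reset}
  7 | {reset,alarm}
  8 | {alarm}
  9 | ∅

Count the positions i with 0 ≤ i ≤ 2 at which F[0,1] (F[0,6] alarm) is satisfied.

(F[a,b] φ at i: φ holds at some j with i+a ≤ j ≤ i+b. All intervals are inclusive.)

3

Evaluate at each i in [0,2]:
  i=0: ✓ (witness j=0)
  i=1: ✓ (witness j=1)
  i=2: ✓ (witness j=2)
Positions where it holds: {0, 1, 2} → 3.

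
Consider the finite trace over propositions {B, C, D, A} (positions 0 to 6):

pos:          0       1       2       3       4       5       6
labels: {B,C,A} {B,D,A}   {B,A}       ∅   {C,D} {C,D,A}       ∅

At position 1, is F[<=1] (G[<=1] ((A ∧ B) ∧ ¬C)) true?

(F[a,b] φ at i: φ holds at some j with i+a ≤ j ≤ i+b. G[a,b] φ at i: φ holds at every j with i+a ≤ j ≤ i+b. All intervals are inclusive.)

Check G[<=1] ((A ∧ B) ∧ ¬C) at each j in [1,2]:
  j=1: holds on [1,2]
  j=2: fails at 3
Found at j=1 → formula holds.

True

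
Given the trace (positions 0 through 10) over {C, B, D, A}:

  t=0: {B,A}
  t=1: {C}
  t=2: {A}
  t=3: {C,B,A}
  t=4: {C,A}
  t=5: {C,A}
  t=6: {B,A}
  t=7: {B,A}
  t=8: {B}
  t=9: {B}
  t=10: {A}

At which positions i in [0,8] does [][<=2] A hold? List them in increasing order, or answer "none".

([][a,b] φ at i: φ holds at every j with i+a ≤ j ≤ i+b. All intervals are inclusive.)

2, 3, 4, 5

Evaluate at each i in [0,8]:
  i=0: ✗ (fails at j=1)
  i=1: ✗ (fails at j=1)
  i=2: ✓ (all of [2,4])
  i=3: ✓ (all of [3,5])
  i=4: ✓ (all of [4,6])
  i=5: ✓ (all of [5,7])
  i=6: ✗ (fails at j=8)
  i=7: ✗ (fails at j=8)
  i=8: ✗ (fails at j=8)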